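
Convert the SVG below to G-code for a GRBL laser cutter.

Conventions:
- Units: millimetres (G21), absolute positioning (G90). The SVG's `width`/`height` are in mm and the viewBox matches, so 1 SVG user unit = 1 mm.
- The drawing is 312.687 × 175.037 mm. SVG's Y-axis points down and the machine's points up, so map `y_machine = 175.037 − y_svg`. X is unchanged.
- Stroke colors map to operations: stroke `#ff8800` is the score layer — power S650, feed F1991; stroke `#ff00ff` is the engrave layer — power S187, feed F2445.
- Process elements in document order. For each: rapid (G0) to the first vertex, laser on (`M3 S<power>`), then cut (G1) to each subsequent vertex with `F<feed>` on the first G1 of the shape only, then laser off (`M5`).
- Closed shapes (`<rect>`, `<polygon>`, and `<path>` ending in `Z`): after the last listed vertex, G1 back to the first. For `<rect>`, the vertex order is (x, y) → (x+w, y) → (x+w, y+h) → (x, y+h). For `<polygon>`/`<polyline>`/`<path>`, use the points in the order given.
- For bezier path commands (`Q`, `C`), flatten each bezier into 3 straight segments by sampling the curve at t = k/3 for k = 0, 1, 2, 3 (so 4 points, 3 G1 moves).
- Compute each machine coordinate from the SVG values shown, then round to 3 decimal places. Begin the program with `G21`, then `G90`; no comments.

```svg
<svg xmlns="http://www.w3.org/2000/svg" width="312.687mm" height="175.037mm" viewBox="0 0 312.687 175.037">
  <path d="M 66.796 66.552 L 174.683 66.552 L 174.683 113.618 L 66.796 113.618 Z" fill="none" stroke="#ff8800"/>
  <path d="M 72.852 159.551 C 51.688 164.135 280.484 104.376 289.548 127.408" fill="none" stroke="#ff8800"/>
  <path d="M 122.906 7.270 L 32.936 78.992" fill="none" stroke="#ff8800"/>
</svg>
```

G21
G90
G0 X66.796 Y108.485
M3 S650
G1 X174.683 Y108.485 F1991
G1 X174.683 Y61.419
G1 X66.796 Y61.419
G1 X66.796 Y108.485
M5
G0 X72.852 Y15.486
M3 S650
G1 X117.612 Y26.900 F1991
G1 X224.636 Y48.513
G1 X289.548 Y47.629
M5
G0 X122.906 Y167.767
M3 S650
G1 X32.936 Y96.045 F1991
M5

1 u = 1 mm; y_m = 175.037 − y.

[1] `<path>` rectangle, #ff8800→score S650 F1991: (66.796,108.485) → (174.683,108.485) → (174.683,61.419) → (66.796,61.419) → (66.796,108.485) (closed)

[2] `<path>` cubic bezier, #ff8800→score S650 F1991: (72.852,15.486) → (117.612,26.900) → (224.636,48.513) → (289.548,47.629)

[3] `<path>` line segment, #ff8800→score S650 F1991: (122.906,167.767) → (32.936,96.045)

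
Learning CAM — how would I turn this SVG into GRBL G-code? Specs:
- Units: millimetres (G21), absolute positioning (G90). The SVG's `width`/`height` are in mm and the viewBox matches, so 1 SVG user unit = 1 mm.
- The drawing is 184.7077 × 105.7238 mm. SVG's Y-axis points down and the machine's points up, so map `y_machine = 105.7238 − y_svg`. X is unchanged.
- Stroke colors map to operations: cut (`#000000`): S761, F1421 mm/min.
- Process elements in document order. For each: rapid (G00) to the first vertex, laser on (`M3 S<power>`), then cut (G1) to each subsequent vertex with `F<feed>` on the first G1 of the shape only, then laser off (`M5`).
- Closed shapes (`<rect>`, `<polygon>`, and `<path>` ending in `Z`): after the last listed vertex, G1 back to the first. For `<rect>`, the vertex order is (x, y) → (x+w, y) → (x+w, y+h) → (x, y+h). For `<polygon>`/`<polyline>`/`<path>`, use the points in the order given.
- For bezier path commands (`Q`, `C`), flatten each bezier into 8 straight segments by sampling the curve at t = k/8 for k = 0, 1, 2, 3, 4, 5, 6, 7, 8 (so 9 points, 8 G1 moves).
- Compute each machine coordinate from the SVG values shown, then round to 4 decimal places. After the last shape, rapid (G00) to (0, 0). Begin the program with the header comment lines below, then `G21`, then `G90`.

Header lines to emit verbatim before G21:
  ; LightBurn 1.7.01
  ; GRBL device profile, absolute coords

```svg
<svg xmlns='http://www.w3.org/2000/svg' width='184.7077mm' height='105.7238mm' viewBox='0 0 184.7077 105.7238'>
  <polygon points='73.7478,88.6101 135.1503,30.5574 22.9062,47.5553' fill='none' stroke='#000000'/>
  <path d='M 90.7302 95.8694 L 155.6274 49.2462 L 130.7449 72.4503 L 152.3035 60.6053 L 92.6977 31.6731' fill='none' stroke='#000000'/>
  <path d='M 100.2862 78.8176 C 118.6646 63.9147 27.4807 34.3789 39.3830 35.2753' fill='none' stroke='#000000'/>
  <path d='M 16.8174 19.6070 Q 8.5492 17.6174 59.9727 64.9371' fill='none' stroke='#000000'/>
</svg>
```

Since the viewBox matches the mm dimensions, user units are millimetres directly. The only transform is the Y-flip y_m = 105.7238 − y_svg.

Shape 1 is a closed polygon drawn with `<polygon>`. Its stroke #000000 means cut at S761, F1421. After flipping Y the toolpath is (73.7478,17.1137) → (135.1503,75.1664) → (22.9062,58.1685) → (73.7478,17.1137), returning to the start.

Shape 2 is a open polyline drawn with `<path>`. Its stroke #000000 means cut at S761, F1421. After flipping Y the toolpath is (90.7302,9.8544) → (155.6274,56.4776) → (130.7449,33.2735) → (152.3035,45.1185) → (92.6977,74.0507).

Shape 3 is a cubic bezier drawn with `<path>`. Its stroke #000000 means cut at S761, F1421. After flipping Y the toolpath is (100.2862,26.9062) → (102.4577,33.0927) → (96.8497,40.1229) → (85.9542,47.4687) → (72.2631,54.6021) → (58.2685,60.9948) → (46.4623,66.1189) → (39.3365,69.4462) → (39.3830,70.4485).

Shape 4 is a quadratic bezier drawn with `<path>`. Its stroke #000000 means cut at S761, F1421. After flipping Y the toolpath is (16.8174,86.1168) → (15.6830,85.8437) → (16.4140,84.0298) → (19.0104,80.6749) → (23.4721,75.7791) → (29.7992,69.3424) → (37.9917,61.3647) → (48.0495,51.8462) → (59.9727,40.7867).

; LightBurn 1.7.01
; GRBL device profile, absolute coords
G21
G90
G00 X73.7478 Y17.1137
M3 S761
G1 X135.1503 Y75.1664 F1421
G1 X22.9062 Y58.1685
G1 X73.7478 Y17.1137
M5
G00 X90.7302 Y9.8544
M3 S761
G1 X155.6274 Y56.4776 F1421
G1 X130.7449 Y33.2735
G1 X152.3035 Y45.1185
G1 X92.6977 Y74.0507
M5
G00 X100.2862 Y26.9062
M3 S761
G1 X102.4577 Y33.0927 F1421
G1 X96.8497 Y40.1229
G1 X85.9542 Y47.4687
G1 X72.2631 Y54.6021
G1 X58.2685 Y60.9948
G1 X46.4623 Y66.1189
G1 X39.3365 Y69.4462
G1 X39.3830 Y70.4485
M5
G00 X16.8174 Y86.1168
M3 S761
G1 X15.6830 Y85.8437 F1421
G1 X16.4140 Y84.0298
G1 X19.0104 Y80.6749
G1 X23.4721 Y75.7791
G1 X29.7992 Y69.3424
G1 X37.9917 Y61.3647
G1 X48.0495 Y51.8462
G1 X59.9727 Y40.7867
M5
G00 X0.0000 Y0.0000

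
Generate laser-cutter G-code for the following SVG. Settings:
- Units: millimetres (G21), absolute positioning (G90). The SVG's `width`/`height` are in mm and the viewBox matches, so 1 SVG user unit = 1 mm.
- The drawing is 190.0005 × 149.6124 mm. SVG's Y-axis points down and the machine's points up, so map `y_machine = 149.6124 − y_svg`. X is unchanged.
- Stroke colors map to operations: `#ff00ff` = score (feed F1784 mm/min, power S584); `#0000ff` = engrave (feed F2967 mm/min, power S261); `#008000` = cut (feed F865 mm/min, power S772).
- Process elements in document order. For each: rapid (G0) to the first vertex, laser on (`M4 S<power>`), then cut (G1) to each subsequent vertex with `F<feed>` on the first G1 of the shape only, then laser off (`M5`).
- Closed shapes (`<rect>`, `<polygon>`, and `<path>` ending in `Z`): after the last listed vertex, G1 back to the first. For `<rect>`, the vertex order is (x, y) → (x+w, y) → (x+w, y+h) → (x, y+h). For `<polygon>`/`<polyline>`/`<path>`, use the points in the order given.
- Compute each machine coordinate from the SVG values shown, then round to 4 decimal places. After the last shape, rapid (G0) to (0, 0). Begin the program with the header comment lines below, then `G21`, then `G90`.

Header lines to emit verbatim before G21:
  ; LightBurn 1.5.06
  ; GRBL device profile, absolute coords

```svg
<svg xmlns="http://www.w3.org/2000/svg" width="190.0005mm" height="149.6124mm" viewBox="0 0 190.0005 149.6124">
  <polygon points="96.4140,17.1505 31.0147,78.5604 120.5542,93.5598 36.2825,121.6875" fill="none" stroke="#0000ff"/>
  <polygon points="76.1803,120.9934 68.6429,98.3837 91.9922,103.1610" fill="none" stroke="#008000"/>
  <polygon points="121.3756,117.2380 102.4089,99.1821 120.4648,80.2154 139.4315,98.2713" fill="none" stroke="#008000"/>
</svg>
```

Since the viewBox matches the mm dimensions, user units are millimetres directly. The only transform is the Y-flip y_m = 149.6124 − y_svg.

Shape 1 is a closed polygon drawn with `<polygon>`. Its stroke #0000ff means engrave at S261, F2967. After flipping Y the toolpath is (96.4140,132.4619) → (31.0147,71.0520) → (120.5542,56.0526) → (36.2825,27.9249) → (96.4140,132.4619), returning to the start.

Shape 2 is a regular polygon drawn with `<polygon>`. Its stroke #008000 means cut at S772, F865. After flipping Y the toolpath is (76.1803,28.6190) → (68.6429,51.2287) → (91.9922,46.4514) → (76.1803,28.6190), returning to the start.

Shape 3 is a regular polygon drawn with `<polygon>`. Its stroke #008000 means cut at S772, F865. After flipping Y the toolpath is (121.3756,32.3744) → (102.4089,50.4303) → (120.4648,69.3970) → (139.4315,51.3411) → (121.3756,32.3744), returning to the start.

; LightBurn 1.5.06
; GRBL device profile, absolute coords
G21
G90
G0 X96.4140 Y132.4619
M4 S261
G1 X31.0147 Y71.0520 F2967
G1 X120.5542 Y56.0526
G1 X36.2825 Y27.9249
G1 X96.4140 Y132.4619
M5
G0 X76.1803 Y28.6190
M4 S772
G1 X68.6429 Y51.2287 F865
G1 X91.9922 Y46.4514
G1 X76.1803 Y28.6190
M5
G0 X121.3756 Y32.3744
M4 S772
G1 X102.4089 Y50.4303 F865
G1 X120.4648 Y69.3970
G1 X139.4315 Y51.3411
G1 X121.3756 Y32.3744
M5
G0 X0.0000 Y0.0000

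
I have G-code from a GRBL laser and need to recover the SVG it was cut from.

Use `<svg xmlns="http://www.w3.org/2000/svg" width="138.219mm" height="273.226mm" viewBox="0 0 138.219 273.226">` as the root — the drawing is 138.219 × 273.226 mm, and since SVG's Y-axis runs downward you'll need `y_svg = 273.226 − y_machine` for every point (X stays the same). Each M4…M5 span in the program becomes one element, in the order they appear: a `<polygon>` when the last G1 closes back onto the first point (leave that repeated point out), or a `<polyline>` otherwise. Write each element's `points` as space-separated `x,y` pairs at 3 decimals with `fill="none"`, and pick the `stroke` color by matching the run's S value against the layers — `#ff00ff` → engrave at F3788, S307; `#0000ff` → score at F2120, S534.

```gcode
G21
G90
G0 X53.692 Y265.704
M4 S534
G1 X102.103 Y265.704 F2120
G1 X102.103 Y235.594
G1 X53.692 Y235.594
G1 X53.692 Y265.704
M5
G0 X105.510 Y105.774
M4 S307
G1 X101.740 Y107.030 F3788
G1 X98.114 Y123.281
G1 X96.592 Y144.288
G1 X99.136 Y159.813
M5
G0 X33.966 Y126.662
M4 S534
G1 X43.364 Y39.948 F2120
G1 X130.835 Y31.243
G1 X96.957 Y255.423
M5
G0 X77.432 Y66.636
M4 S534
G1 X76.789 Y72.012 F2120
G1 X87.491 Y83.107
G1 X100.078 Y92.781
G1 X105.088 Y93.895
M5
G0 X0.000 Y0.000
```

<svg xmlns="http://www.w3.org/2000/svg" width="138.219mm" height="273.226mm" viewBox="0 0 138.219 273.226">
  <polygon points="53.692,7.522 102.103,7.522 102.103,37.632 53.692,37.632" fill="none" stroke="#0000ff"/>
  <polyline points="105.510,167.452 101.740,166.196 98.114,149.945 96.592,128.938 99.136,113.413" fill="none" stroke="#ff00ff"/>
  <polyline points="33.966,146.564 43.364,233.278 130.835,241.983 96.957,17.803" fill="none" stroke="#0000ff"/>
  <polyline points="77.432,206.590 76.789,201.214 87.491,190.119 100.078,180.445 105.088,179.331" fill="none" stroke="#0000ff"/>
</svg>

Each laser-on run becomes one SVG element. Flip Y back into SVG space with y_svg = 273.226 − y_machine.

Run 1: S534 ⇒ score layer `#0000ff`. The run returns to its start, so emit a `<polygon>` with points (Y-flipped): 53.692,7.522 102.103,7.522 102.103,37.632 53.692,37.632.

Run 2: S307 ⇒ engrave layer `#ff00ff`. The run is open, so emit a `<polyline>` with points (Y-flipped): 105.510,167.452 101.740,166.196 98.114,149.945 96.592,128.938 99.136,113.413.

Run 3: S534 ⇒ score layer `#0000ff`. The run is open, so emit a `<polyline>` with points (Y-flipped): 33.966,146.564 43.364,233.278 130.835,241.983 96.957,17.803.

Run 4: the run's S534 means `#0000ff` (score). The run is open, so emit a `<polyline>` with points (Y-flipped): 77.432,206.590 76.789,201.214 87.491,190.119 100.078,180.445 105.088,179.331.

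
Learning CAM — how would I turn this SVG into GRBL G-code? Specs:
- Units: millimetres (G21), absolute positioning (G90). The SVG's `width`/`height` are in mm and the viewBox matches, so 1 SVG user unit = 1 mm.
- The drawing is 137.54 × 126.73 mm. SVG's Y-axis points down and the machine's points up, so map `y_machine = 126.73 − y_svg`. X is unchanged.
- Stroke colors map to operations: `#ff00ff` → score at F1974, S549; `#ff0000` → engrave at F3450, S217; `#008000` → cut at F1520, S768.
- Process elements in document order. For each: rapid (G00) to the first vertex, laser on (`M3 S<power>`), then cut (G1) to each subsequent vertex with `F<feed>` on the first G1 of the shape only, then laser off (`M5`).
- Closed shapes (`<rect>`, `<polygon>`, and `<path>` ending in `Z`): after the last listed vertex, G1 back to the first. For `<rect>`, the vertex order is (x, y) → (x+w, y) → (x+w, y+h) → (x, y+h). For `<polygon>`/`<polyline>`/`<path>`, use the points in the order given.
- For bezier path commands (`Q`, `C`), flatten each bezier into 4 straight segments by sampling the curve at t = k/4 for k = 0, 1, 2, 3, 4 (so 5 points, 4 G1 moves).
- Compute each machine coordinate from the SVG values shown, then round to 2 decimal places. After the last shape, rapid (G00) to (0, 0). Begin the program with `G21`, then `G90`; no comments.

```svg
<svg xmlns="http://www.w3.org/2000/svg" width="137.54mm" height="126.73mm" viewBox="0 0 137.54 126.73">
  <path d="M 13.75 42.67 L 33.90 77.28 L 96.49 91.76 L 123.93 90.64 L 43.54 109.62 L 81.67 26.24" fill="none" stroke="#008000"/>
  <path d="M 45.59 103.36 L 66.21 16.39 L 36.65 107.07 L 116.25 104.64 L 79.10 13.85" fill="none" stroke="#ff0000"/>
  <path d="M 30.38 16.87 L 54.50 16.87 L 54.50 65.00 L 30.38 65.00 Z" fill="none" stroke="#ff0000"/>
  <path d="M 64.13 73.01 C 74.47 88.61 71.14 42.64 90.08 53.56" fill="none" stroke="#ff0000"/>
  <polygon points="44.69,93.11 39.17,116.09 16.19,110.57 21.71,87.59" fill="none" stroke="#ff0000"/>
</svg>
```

1 u = 1 mm; y_m = 126.73 − y.

[1] `<path>` open polyline, #008000→cut S768 F1520: (13.75,84.06) → (33.90,49.45) → (96.49,34.97) → (123.93,36.09) → (43.54,17.11) → (81.67,100.49)

[2] `<path>` open polyline, #ff0000→engrave S217 F3450: (45.59,23.37) → (66.21,110.34) → (36.65,19.66) → (116.25,22.09) → (79.10,112.88)

[3] `<path>` rectangle, #ff0000→engrave S217 F3450: (30.38,109.86) → (54.50,109.86) → (54.50,61.73) → (30.38,61.73) → (30.38,109.86) (closed)

[4] `<path>` cubic bezier, #ff0000→engrave S217 F3450: (64.13,53.72) → (69.88,51.71) → (73.88,61.69) → (79.49,72.54) → (90.08,73.17)

[5] `<polygon>` regular polygon, #ff0000→engrave S217 F3450: (44.69,33.62) → (39.17,10.64) → (16.19,16.16) → (21.71,39.14) → (44.69,33.62) (closed)

G21
G90
G00 X13.75 Y84.06
M3 S768
G1 X33.90 Y49.45 F1520
G1 X96.49 Y34.97
G1 X123.93 Y36.09
G1 X43.54 Y17.11
G1 X81.67 Y100.49
M5
G00 X45.59 Y23.37
M3 S217
G1 X66.21 Y110.34 F3450
G1 X36.65 Y19.66
G1 X116.25 Y22.09
G1 X79.10 Y112.88
M5
G00 X30.38 Y109.86
M3 S217
G1 X54.50 Y109.86 F3450
G1 X54.50 Y61.73
G1 X30.38 Y61.73
G1 X30.38 Y109.86
M5
G00 X64.13 Y53.72
M3 S217
G1 X69.88 Y51.71 F3450
G1 X73.88 Y61.69
G1 X79.49 Y72.54
G1 X90.08 Y73.17
M5
G00 X44.69 Y33.62
M3 S217
G1 X39.17 Y10.64 F3450
G1 X16.19 Y16.16
G1 X21.71 Y39.14
G1 X44.69 Y33.62
M5
G00 X0.00 Y0.00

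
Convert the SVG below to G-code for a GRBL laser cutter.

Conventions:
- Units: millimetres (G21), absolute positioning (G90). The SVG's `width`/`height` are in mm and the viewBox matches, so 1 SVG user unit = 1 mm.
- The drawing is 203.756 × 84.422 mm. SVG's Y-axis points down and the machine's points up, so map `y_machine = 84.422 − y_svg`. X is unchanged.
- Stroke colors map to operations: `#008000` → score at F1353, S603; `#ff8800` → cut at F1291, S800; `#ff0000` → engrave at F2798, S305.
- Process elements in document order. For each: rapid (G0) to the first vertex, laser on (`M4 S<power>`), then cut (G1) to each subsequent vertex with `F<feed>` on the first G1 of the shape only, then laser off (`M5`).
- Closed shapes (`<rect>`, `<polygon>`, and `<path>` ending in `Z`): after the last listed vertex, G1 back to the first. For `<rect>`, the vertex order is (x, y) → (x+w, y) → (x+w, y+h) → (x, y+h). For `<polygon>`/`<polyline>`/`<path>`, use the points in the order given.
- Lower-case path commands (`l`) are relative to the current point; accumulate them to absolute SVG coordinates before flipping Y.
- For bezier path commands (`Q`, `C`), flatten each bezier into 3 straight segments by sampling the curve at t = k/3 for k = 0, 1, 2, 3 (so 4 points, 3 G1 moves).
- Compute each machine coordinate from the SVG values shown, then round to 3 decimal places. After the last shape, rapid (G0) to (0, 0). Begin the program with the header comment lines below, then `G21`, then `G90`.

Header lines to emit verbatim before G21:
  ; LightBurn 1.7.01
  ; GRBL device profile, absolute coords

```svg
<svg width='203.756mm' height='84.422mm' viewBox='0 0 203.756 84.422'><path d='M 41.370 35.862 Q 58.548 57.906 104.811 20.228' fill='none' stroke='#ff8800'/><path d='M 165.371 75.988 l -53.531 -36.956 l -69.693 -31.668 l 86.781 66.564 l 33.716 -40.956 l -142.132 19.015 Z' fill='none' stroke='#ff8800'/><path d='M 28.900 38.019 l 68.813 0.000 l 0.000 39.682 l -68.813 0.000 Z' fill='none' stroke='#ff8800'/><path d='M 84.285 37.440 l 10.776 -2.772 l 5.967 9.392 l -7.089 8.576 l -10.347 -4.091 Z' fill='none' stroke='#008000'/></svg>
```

viewBox `0 0 203.756 84.422` with mm width/height → 1 unit = 1 mm. Flip: y_m = 84.422 − y_svg.

**Shape 1** — `<path>` quadratic bezier, stroke `#ff8800` → cut (S800, F1291). Control points (SVG): P0=(41.370,35.862), P1=(58.548,57.906), P2=(104.811,20.228); sampled at t=k/3. Machine vertices: (41.370,48.560) → (56.054,40.500) → (77.201,45.711) → (104.811,64.194). Open path.

**Shape 2** — `<path>` closed polygon, stroke `#ff8800` → cut (S800, F1291). Machine vertices: (165.371,8.434) → (111.840,45.390) → (42.147,77.058) → (128.928,10.494) → (162.644,51.450) → (20.512,32.435) → (165.371,8.434). Closed: final G1 returns to the first vertex.

**Shape 3** — `<path>` rectangle, stroke `#ff8800` → cut (S800, F1291). Machine vertices: (28.900,46.403) → (97.713,46.403) → (97.713,6.721) → (28.900,6.721) → (28.900,46.403). Closed: final G1 returns to the first vertex.

**Shape 4** — `<path>` regular polygon, stroke `#008000` → score (S603, F1353). Machine vertices: (84.285,46.982) → (95.061,49.754) → (101.028,40.362) → (93.939,31.786) → (83.592,35.877) → (84.285,46.982). Closed: final G1 returns to the first vertex.

; LightBurn 1.7.01
; GRBL device profile, absolute coords
G21
G90
G0 X41.370 Y48.560
M4 S800
G1 X56.054 Y40.500 F1291
G1 X77.201 Y45.711
G1 X104.811 Y64.194
M5
G0 X165.371 Y8.434
M4 S800
G1 X111.840 Y45.390 F1291
G1 X42.147 Y77.058
G1 X128.928 Y10.494
G1 X162.644 Y51.450
G1 X20.512 Y32.435
G1 X165.371 Y8.434
M5
G0 X28.900 Y46.403
M4 S800
G1 X97.713 Y46.403 F1291
G1 X97.713 Y6.721
G1 X28.900 Y6.721
G1 X28.900 Y46.403
M5
G0 X84.285 Y46.982
M4 S603
G1 X95.061 Y49.754 F1353
G1 X101.028 Y40.362
G1 X93.939 Y31.786
G1 X83.592 Y35.877
G1 X84.285 Y46.982
M5
G0 X0.000 Y0.000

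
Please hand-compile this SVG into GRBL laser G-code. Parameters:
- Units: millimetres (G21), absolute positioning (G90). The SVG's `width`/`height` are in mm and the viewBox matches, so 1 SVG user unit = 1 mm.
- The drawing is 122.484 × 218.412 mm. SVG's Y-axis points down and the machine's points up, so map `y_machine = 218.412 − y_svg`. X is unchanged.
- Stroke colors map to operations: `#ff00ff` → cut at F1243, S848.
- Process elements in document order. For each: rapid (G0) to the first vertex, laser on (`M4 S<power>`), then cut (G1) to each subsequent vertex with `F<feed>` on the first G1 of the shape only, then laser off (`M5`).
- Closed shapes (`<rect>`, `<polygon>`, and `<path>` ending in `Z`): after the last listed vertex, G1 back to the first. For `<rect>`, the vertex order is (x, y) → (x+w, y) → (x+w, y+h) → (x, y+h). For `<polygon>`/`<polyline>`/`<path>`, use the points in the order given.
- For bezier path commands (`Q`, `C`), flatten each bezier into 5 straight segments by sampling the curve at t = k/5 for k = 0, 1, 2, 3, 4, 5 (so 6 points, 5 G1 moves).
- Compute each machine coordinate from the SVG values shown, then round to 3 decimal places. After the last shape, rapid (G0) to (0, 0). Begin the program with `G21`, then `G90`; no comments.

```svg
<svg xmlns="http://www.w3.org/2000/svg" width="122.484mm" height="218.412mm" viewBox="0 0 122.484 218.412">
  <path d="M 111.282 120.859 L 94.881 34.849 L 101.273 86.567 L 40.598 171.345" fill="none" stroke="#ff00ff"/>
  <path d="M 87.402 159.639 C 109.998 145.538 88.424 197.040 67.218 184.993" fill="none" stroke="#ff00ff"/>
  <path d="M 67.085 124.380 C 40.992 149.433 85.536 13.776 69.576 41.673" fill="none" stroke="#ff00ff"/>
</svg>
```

Since the viewBox matches the mm dimensions, user units are millimetres directly. The only transform is the Y-flip y_m = 218.412 − y_svg.

Shape 1 is a open polyline drawn with `<path>`. Its stroke #ff00ff means cut at S848, F1243. After flipping Y the toolpath is (111.282,97.553) → (94.881,183.563) → (101.273,131.845) → (40.598,47.067).

Shape 2 is a cubic bezier drawn with `<path>`. Its stroke #ff00ff means cut at S848, F1243. After flipping Y the toolpath is (87.402,58.773) → (96.016,60.394) → (96.166,52.470) → (89.991,41.200) → (79.629,32.783) → (67.218,33.419).

Shape 3 is a cubic bezier drawn with `<path>`. Its stroke #ff00ff means cut at S848, F1243. After flipping Y the toolpath is (67.085,94.032) → (58.857,95.691) → (61.286,120.356) → (68.079,152.462) → (72.941,176.445) → (69.576,176.739).

G21
G90
G0 X111.282 Y97.553
M4 S848
G1 X94.881 Y183.563 F1243
G1 X101.273 Y131.845
G1 X40.598 Y47.067
M5
G0 X87.402 Y58.773
M4 S848
G1 X96.016 Y60.394 F1243
G1 X96.166 Y52.470
G1 X89.991 Y41.200
G1 X79.629 Y32.783
G1 X67.218 Y33.419
M5
G0 X67.085 Y94.032
M4 S848
G1 X58.857 Y95.691 F1243
G1 X61.286 Y120.356
G1 X68.079 Y152.462
G1 X72.941 Y176.445
G1 X69.576 Y176.739
M5
G0 X0.000 Y0.000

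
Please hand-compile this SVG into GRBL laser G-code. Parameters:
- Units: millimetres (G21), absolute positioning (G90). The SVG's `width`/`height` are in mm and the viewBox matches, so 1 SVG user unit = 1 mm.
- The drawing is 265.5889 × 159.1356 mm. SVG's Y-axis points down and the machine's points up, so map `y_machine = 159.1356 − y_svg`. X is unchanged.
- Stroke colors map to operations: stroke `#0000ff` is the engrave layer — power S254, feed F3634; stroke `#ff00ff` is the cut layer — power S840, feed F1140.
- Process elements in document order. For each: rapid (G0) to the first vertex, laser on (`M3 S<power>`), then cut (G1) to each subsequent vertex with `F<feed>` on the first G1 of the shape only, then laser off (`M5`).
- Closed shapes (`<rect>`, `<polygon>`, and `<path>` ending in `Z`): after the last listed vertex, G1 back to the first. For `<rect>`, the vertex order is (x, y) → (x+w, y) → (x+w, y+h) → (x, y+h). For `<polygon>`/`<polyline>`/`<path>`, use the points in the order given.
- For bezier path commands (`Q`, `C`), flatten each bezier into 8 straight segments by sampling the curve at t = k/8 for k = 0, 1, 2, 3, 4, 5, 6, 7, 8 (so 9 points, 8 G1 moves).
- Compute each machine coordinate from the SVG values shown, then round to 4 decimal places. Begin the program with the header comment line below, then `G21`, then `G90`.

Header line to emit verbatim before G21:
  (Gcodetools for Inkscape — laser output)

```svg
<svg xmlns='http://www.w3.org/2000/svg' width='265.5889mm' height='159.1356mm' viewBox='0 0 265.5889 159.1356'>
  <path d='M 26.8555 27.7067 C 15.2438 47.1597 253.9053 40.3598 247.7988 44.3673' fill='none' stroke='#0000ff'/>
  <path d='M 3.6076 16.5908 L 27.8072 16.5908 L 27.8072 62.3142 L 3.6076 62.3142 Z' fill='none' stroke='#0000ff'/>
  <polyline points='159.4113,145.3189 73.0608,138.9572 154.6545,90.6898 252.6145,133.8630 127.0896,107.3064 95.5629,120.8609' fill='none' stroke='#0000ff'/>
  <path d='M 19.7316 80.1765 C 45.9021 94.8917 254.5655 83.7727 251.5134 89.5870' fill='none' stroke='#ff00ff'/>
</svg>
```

(Gcodetools for Inkscape — laser output)
G21
G90
G0 X26.8555 Y131.4289
M3 S254
G1 X33.2658 Y125.2922 F3634
G1 X57.3379 Y121.1825
G1 X93.2707 Y118.6654
G1 X135.2627 Y117.3065
G1 X177.5128 Y116.6717
G1 X214.2197 Y116.3266
G1 X239.5821 Y115.8369
G1 X247.7988 Y114.7683
M5
G0 X3.6076 Y142.5448
M3 S254
G1 X27.8072 Y142.5448 F3634
G1 X27.8072 Y96.8214
G1 X3.6076 Y96.8214
G1 X3.6076 Y142.5448
M5
G0 X159.4113 Y13.8167
M3 S254
G1 X73.0608 Y20.1784 F3634
G1 X154.6545 Y68.4458
G1 X252.6145 Y25.2726
G1 X127.0896 Y51.8292
G1 X95.5629 Y38.2747
M5
G0 X19.7316 Y78.9591
M3 S840
G1 X37.3300 Y74.5683 F1140
G1 X67.4174 Y72.0984
G1 X105.3743 Y71.0480
G1 X146.5810 Y70.9160
G1 X186.4179 Y71.2013
G1 X220.2653 Y71.4026
G1 X243.5037 Y71.0187
G1 X251.5134 Y69.5486
M5

1 u = 1 mm; y_m = 159.1356 − y.

[1] `<path>` cubic bezier, #0000ff→engrave S254 F3634: (26.8555,131.4289) → (33.2658,125.2922) → (57.3379,121.1825) → (93.2707,118.6654) → (135.2627,117.3065) → (177.5128,116.6717) → (214.2197,116.3266) → (239.5821,115.8369) → (247.7988,114.7683)

[2] `<path>` rectangle, #0000ff→engrave S254 F3634: (3.6076,142.5448) → (27.8072,142.5448) → (27.8072,96.8214) → (3.6076,96.8214) → (3.6076,142.5448) (closed)

[3] `<polyline>` open polyline, #0000ff→engrave S254 F3634: (159.4113,13.8167) → (73.0608,20.1784) → (154.6545,68.4458) → (252.6145,25.2726) → (127.0896,51.8292) → (95.5629,38.2747)

[4] `<path>` cubic bezier, #ff00ff→cut S840 F1140: (19.7316,78.9591) → (37.3300,74.5683) → (67.4174,72.0984) → (105.3743,71.0480) → (146.5810,70.9160) → (186.4179,71.2013) → (220.2653,71.4026) → (243.5037,71.0187) → (251.5134,69.5486)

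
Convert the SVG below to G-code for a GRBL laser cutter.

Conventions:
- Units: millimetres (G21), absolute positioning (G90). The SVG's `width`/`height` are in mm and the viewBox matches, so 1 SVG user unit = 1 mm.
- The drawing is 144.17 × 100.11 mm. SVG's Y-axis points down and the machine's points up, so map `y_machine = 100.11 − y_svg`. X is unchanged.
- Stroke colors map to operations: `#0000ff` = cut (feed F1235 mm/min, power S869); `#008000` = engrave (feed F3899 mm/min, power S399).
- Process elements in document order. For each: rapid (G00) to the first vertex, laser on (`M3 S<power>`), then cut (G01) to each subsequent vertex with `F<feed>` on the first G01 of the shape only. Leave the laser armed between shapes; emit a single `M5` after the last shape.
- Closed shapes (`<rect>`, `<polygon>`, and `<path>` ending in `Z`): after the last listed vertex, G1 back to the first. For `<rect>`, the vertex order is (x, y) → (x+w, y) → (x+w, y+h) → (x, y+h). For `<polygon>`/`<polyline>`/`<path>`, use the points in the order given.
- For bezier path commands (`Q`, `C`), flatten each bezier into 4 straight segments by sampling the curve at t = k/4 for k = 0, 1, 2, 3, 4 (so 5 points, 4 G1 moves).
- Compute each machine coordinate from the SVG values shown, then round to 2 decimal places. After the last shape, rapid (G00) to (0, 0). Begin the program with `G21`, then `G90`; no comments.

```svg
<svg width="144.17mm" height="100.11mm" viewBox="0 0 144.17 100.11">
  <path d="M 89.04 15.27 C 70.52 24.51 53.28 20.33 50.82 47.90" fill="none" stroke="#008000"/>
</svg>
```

Since the viewBox matches the mm dimensions, user units are millimetres directly. The only transform is the Y-flip y_m = 100.11 − y_svg.

Shape 1 is a cubic bezier drawn with `<path>`. Its stroke #008000 means engrave at S399, F3899. After flipping Y the toolpath is (89.04,84.84) → (75.60,79.72) → (63.91,75.40) → (55.23,67.64) → (50.82,52.21).

G21
G90
G00 X89.04 Y84.84
M3 S399
G01 X75.60 Y79.72 F3899
G01 X63.91 Y75.40
G01 X55.23 Y67.64
G01 X50.82 Y52.21
M5
G00 X0.00 Y0.00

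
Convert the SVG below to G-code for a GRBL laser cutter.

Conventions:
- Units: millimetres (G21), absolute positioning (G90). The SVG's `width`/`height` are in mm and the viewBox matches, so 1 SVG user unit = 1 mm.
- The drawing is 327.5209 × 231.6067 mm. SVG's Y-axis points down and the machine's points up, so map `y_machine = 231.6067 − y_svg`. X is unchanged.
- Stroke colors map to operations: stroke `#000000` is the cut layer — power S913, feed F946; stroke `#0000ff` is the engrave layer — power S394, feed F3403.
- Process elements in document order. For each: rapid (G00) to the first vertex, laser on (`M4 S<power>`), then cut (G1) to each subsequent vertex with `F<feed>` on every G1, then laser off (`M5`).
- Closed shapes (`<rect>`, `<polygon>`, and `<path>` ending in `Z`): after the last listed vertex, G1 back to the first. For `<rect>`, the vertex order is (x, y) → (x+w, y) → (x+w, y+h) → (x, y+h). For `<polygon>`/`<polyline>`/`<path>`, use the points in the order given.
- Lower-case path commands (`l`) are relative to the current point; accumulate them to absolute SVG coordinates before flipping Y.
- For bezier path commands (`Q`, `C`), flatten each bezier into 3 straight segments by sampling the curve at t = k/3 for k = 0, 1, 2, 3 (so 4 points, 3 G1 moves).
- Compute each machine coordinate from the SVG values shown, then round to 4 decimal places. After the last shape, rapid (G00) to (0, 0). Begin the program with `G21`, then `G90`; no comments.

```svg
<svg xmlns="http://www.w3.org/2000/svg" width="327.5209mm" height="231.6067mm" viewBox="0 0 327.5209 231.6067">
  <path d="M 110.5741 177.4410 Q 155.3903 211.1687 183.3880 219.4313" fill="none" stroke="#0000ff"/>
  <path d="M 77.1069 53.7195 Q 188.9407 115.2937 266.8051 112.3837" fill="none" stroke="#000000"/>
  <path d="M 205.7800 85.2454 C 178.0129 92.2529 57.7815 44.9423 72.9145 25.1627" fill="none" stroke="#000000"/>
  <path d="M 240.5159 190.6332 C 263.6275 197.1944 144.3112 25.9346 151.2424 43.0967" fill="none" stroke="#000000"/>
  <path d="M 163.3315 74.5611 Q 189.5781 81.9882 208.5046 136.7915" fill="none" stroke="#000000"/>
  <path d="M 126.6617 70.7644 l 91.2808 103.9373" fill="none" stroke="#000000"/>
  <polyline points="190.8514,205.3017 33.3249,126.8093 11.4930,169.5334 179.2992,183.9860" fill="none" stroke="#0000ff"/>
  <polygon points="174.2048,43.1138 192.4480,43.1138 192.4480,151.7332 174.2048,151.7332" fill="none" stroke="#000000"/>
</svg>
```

G21
G90
G00 X110.5741 Y54.1657
M4 S394
G1 X138.5828 Y34.5100 F3403
G1 X162.8541 Y20.5133 F3403
G1 X183.3880 Y12.1754 F3403
M5
G00 X77.1069 Y177.8872
M4 S913
G1 X147.8884 Y144.0026 F946
G1 X211.1211 Y124.4479 F946
G1 X266.8051 Y119.2230 F946
M5
G00 X205.7800 Y146.3613
M4 S913
G1 X155.6296 Y154.4284 F946
G1 X94.4649 Y180.5188 F946
G1 X72.9145 Y206.4440 F946
M5
G00 X240.5159 Y40.9735
M4 S913
G1 X226.1025 Y80.1214 F946
G1 X176.4428 Y156.4294 F946
G1 X151.2424 Y188.5100 F946
M5
G00 X163.3315 Y157.0456
M4 S913
G1 X180.0159 Y146.8302 F946
G1 X195.0736 Y126.0867 F946
G1 X208.5046 Y94.8152 F946
M5
G00 X126.6617 Y160.8423
M4 S913
G1 X217.9425 Y56.9050 F946
M5
G00 X190.8514 Y26.3050
M4 S394
G1 X33.3249 Y104.7974 F3403
G1 X11.4930 Y62.0733 F3403
G1 X179.2992 Y47.6207 F3403
M5
G00 X174.2048 Y188.4929
M4 S913
G1 X192.4480 Y188.4929 F946
G1 X192.4480 Y79.8735 F946
G1 X174.2048 Y79.8735 F946
G1 X174.2048 Y188.4929 F946
M5
G00 X0.0000 Y0.0000

Since the viewBox matches the mm dimensions, user units are millimetres directly. The only transform is the Y-flip y_m = 231.6067 − y_svg.

Shape 1 is a quadratic bezier drawn with `<path>`. Its stroke #0000ff means engrave at S394, F3403. After flipping Y the toolpath is (110.5741,54.1657) → (138.5828,34.5100) → (162.8541,20.5133) → (183.3880,12.1754).

Shape 2 is a quadratic bezier drawn with `<path>`. Its stroke #000000 means cut at S913, F946. After flipping Y the toolpath is (77.1069,177.8872) → (147.8884,144.0026) → (211.1211,124.4479) → (266.8051,119.2230).

Shape 3 is a cubic bezier drawn with `<path>`. Its stroke #000000 means cut at S913, F946. After flipping Y the toolpath is (205.7800,146.3613) → (155.6296,154.4284) → (94.4649,180.5188) → (72.9145,206.4440).

Shape 4 is a cubic bezier drawn with `<path>`. Its stroke #000000 means cut at S913, F946. After flipping Y the toolpath is (240.5159,40.9735) → (226.1025,80.1214) → (176.4428,156.4294) → (151.2424,188.5100).

Shape 5 is a quadratic bezier drawn with `<path>`. Its stroke #000000 means cut at S913, F946. After flipping Y the toolpath is (163.3315,157.0456) → (180.0159,146.8302) → (195.0736,126.0867) → (208.5046,94.8152).

Shape 6 is a line segment drawn with `<path>`. Its stroke #000000 means cut at S913, F946. After flipping Y the toolpath is (126.6617,160.8423) → (217.9425,56.9050).

Shape 7 is a open polyline drawn with `<polyline>`. Its stroke #0000ff means engrave at S394, F3403. After flipping Y the toolpath is (190.8514,26.3050) → (33.3249,104.7974) → (11.4930,62.0733) → (179.2992,47.6207).

Shape 8 is a rectangle drawn with `<polygon>`. Its stroke #000000 means cut at S913, F946. After flipping Y the toolpath is (174.2048,188.4929) → (192.4480,188.4929) → (192.4480,79.8735) → (174.2048,79.8735) → (174.2048,188.4929), returning to the start.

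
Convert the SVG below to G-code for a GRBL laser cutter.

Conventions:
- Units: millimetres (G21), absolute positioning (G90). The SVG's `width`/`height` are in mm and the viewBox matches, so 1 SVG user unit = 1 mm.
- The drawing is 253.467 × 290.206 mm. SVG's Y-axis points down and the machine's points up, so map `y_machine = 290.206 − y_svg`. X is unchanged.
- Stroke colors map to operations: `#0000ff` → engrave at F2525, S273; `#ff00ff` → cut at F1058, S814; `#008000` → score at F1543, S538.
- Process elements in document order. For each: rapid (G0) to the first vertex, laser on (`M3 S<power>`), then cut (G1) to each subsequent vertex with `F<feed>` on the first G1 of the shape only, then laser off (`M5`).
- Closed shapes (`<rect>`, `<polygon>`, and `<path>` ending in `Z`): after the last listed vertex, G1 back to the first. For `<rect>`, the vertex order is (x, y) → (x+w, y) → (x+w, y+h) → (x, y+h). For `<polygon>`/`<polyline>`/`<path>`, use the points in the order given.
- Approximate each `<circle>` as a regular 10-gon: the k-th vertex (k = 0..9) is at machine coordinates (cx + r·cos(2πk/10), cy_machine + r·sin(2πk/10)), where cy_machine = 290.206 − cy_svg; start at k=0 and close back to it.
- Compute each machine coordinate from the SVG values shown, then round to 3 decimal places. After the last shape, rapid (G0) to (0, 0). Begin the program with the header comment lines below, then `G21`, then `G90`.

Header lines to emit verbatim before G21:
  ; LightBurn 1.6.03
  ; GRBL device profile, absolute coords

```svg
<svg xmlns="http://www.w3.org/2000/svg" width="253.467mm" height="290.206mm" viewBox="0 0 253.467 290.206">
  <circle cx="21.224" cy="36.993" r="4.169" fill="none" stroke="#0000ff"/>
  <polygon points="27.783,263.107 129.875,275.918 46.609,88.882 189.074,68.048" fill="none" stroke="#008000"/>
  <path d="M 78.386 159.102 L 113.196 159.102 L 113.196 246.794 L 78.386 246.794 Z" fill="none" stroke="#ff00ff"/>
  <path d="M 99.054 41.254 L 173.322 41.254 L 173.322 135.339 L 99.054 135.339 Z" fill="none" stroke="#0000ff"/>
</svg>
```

viewBox `0 0 253.467 290.206` with mm width/height → 1 unit = 1 mm. Flip: y_m = 290.206 − y_svg.

**Shape 1** — `<circle>` circle, stroke `#0000ff` → engrave (S273, F2525). Machine vertices: (25.393,253.213) → (24.597,255.663) → (22.512,257.178) → (19.936,257.178) → (17.851,255.663) → (17.055,253.213) → (17.851,250.763) → (19.936,249.248) → (22.512,249.248) → (24.597,250.763) → (25.393,253.213). Closed: final G1 returns to the first vertex.

**Shape 2** — `<polygon>` closed polygon, stroke `#008000` → score (S538, F1543). Machine vertices: (27.783,27.099) → (129.875,14.288) → (46.609,201.324) → (189.074,222.158) → (27.783,27.099). Closed: final G1 returns to the first vertex.

**Shape 3** — `<path>` rectangle, stroke `#ff00ff` → cut (S814, F1058). Machine vertices: (78.386,131.104) → (113.196,131.104) → (113.196,43.412) → (78.386,43.412) → (78.386,131.104). Closed: final G1 returns to the first vertex.

**Shape 4** — `<path>` rectangle, stroke `#0000ff` → engrave (S273, F2525). Machine vertices: (99.054,248.952) → (173.322,248.952) → (173.322,154.867) → (99.054,154.867) → (99.054,248.952). Closed: final G1 returns to the first vertex.

; LightBurn 1.6.03
; GRBL device profile, absolute coords
G21
G90
G0 X25.393 Y253.213
M3 S273
G1 X24.597 Y255.663 F2525
G1 X22.512 Y257.178
G1 X19.936 Y257.178
G1 X17.851 Y255.663
G1 X17.055 Y253.213
G1 X17.851 Y250.763
G1 X19.936 Y249.248
G1 X22.512 Y249.248
G1 X24.597 Y250.763
G1 X25.393 Y253.213
M5
G0 X27.783 Y27.099
M3 S538
G1 X129.875 Y14.288 F1543
G1 X46.609 Y201.324
G1 X189.074 Y222.158
G1 X27.783 Y27.099
M5
G0 X78.386 Y131.104
M3 S814
G1 X113.196 Y131.104 F1058
G1 X113.196 Y43.412
G1 X78.386 Y43.412
G1 X78.386 Y131.104
M5
G0 X99.054 Y248.952
M3 S273
G1 X173.322 Y248.952 F2525
G1 X173.322 Y154.867
G1 X99.054 Y154.867
G1 X99.054 Y248.952
M5
G0 X0.000 Y0.000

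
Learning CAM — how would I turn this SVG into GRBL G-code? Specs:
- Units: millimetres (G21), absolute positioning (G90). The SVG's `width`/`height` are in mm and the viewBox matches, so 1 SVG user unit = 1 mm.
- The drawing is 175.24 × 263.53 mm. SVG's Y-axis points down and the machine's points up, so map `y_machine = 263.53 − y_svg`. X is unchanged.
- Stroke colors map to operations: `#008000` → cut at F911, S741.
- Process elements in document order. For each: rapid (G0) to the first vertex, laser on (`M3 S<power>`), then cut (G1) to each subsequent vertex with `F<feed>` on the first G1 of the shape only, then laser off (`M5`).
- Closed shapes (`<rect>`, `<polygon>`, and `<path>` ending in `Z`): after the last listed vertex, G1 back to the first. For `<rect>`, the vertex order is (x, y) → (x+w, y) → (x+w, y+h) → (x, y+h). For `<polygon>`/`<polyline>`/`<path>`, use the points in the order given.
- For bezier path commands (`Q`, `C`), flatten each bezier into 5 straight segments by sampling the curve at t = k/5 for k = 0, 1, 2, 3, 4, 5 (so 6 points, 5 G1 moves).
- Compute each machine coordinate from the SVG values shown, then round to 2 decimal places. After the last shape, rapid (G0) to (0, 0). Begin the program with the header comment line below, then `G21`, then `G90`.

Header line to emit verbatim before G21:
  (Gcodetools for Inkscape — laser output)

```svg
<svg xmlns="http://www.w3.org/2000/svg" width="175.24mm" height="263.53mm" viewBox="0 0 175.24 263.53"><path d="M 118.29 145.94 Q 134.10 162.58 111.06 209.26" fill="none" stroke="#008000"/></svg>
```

1 u = 1 mm; y_m = 263.53 − y.

[1] `<path>` quadratic bezier, #008000→cut S741 F911: (118.29,117.59) → (123.06,109.73) → (124.72,99.47) → (123.28,86.81) → (118.72,71.74) → (111.06,54.27)

(Gcodetools for Inkscape — laser output)
G21
G90
G0 X118.29 Y117.59
M3 S741
G1 X123.06 Y109.73 F911
G1 X124.72 Y99.47
G1 X123.28 Y86.81
G1 X118.72 Y71.74
G1 X111.06 Y54.27
M5
G0 X0.00 Y0.00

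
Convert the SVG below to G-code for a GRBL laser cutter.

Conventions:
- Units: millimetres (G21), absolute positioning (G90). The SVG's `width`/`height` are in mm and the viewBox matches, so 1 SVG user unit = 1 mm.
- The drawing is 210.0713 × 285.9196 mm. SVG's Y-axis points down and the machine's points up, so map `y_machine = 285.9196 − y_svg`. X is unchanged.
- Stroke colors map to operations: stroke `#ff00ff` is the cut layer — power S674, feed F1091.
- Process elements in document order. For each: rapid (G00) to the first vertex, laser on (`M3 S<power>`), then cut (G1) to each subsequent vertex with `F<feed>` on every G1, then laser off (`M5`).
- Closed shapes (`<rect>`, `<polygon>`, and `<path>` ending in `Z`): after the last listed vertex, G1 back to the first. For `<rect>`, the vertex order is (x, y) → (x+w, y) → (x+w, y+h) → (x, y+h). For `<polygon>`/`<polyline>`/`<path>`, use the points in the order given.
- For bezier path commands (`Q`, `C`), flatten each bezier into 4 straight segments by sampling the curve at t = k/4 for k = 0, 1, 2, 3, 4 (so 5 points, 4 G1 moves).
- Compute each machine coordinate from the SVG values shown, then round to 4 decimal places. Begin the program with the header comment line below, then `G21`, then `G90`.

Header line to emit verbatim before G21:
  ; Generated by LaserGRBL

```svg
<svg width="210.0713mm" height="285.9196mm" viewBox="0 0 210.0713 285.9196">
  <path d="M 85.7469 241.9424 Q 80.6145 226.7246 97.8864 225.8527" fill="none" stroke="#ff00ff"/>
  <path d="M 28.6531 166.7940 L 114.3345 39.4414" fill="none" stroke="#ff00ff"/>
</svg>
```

; Generated by LaserGRBL
G21
G90
G00 X85.7469 Y43.9772
M3 S674
G1 X84.5810 Y50.6895 F1091
G1 X86.2156 Y55.6085 F1091
G1 X90.6507 Y58.7343 F1091
G1 X97.8864 Y60.0669 F1091
M5
G00 X28.6531 Y119.1256
M3 S674
G1 X114.3345 Y246.4782 F1091
M5

Since the viewBox matches the mm dimensions, user units are millimetres directly. The only transform is the Y-flip y_m = 285.9196 − y_svg.

Shape 1 is a quadratic bezier drawn with `<path>`. Its stroke #ff00ff means cut at S674, F1091. After flipping Y the toolpath is (85.7469,43.9772) → (84.5810,50.6895) → (86.2156,55.6085) → (90.6507,58.7343) → (97.8864,60.0669).

Shape 2 is a line segment drawn with `<path>`. Its stroke #ff00ff means cut at S674, F1091. After flipping Y the toolpath is (28.6531,119.1256) → (114.3345,246.4782).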